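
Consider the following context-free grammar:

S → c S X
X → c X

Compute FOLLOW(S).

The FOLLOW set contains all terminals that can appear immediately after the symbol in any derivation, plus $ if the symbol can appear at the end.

We compute FOLLOW(S) using the standard algorithm.
FOLLOW(S) starts with {$}.
FIRST(S) = {c}
FIRST(X) = {c}
FOLLOW(S) = {$, c}
FOLLOW(X) = {$, c}
Therefore, FOLLOW(S) = {$, c}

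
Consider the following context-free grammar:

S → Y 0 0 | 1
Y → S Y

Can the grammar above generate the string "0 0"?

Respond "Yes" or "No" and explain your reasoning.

No - no valid derivation exists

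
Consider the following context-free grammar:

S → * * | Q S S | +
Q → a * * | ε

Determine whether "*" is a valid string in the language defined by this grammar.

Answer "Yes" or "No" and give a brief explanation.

No - no valid derivation exists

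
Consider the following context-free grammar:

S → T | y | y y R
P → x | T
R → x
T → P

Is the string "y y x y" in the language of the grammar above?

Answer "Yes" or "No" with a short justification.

No - no valid derivation exists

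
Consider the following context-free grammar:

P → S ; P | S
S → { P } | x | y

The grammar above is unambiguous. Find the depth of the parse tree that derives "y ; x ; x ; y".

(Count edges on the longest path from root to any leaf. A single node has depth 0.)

5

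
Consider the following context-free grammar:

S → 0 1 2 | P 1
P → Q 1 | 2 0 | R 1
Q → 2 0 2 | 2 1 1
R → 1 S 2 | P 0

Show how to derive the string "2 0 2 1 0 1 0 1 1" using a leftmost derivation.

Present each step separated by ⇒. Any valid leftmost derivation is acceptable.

S ⇒ P 1 ⇒ R 1 1 ⇒ P 0 1 1 ⇒ R 1 0 1 1 ⇒ P 0 1 0 1 1 ⇒ Q 1 0 1 0 1 1 ⇒ 2 0 2 1 0 1 0 1 1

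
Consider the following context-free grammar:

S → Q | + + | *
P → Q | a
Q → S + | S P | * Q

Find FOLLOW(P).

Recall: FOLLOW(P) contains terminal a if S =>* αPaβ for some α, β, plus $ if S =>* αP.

We compute FOLLOW(P) using the standard algorithm.
FOLLOW(S) starts with {$}.
FIRST(P) = {*, +, a}
FIRST(Q) = {*, +}
FIRST(S) = {*, +}
FOLLOW(P) = {$, *, +, a}
FOLLOW(Q) = {$, *, +, a}
FOLLOW(S) = {$, *, +, a}
Therefore, FOLLOW(P) = {$, *, +, a}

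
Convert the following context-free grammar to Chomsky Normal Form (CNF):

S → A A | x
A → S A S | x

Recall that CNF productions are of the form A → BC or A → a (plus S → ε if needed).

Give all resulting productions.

S → x; A → x; S → A A; A → S X0; X0 → A S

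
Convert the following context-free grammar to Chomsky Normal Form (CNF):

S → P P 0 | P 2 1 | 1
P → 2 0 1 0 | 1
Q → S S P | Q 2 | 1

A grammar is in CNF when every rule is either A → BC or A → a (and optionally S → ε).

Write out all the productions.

T0 → 0; T2 → 2; T1 → 1; S → 1; P → 1; Q → 1; S → P X0; X0 → P T0; S → P X1; X1 → T2 T1; P → T2 X2; X2 → T0 X3; X3 → T1 T0; Q → S X4; X4 → S P; Q → Q T2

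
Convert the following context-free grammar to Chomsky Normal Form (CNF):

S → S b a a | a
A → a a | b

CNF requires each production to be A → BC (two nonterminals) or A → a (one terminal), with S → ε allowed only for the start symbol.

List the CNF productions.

TB → b; TA → a; S → a; A → b; S → S X0; X0 → TB X1; X1 → TA TA; A → TA TA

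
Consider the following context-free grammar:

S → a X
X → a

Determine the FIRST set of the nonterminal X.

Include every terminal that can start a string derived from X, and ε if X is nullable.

We compute FIRST(X) using the standard algorithm.
FIRST(S) = {a}
FIRST(X) = {a}
Therefore, FIRST(X) = {a}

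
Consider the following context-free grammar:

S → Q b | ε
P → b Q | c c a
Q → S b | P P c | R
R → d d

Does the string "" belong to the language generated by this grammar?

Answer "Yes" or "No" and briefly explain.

Yes - a valid derivation exists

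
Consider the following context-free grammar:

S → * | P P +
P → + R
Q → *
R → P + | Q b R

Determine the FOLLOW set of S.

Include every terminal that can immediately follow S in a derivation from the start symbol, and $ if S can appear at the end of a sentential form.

We compute FOLLOW(S) using the standard algorithm.
FOLLOW(S) starts with {$}.
FIRST(P) = {+}
FIRST(Q) = {*}
FIRST(R) = {*, +}
FIRST(S) = {*, +}
FOLLOW(P) = {+}
FOLLOW(Q) = {b}
FOLLOW(R) = {+}
FOLLOW(S) = {$}
Therefore, FOLLOW(S) = {$}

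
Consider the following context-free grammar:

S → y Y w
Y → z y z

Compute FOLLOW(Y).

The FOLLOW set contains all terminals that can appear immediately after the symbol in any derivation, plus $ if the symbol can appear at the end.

We compute FOLLOW(Y) using the standard algorithm.
FOLLOW(S) starts with {$}.
FIRST(S) = {y}
FIRST(Y) = {z}
FOLLOW(S) = {$}
FOLLOW(Y) = {w}
Therefore, FOLLOW(Y) = {w}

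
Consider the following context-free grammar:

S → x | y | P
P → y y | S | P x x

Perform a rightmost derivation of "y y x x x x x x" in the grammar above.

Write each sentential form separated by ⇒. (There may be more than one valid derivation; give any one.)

S ⇒ P ⇒ P x x ⇒ P x x x x ⇒ P x x x x x x ⇒ y y x x x x x x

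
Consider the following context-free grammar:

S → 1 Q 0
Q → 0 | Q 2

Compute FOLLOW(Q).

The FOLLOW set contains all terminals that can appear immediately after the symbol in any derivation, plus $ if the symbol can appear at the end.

We compute FOLLOW(Q) using the standard algorithm.
FOLLOW(S) starts with {$}.
FIRST(Q) = {0}
FIRST(S) = {1}
FOLLOW(Q) = {0, 2}
FOLLOW(S) = {$}
Therefore, FOLLOW(Q) = {0, 2}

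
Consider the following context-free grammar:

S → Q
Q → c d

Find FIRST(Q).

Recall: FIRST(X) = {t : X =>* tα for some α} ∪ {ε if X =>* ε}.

We compute FIRST(Q) using the standard algorithm.
FIRST(Q) = {c}
FIRST(S) = {c}
Therefore, FIRST(Q) = {c}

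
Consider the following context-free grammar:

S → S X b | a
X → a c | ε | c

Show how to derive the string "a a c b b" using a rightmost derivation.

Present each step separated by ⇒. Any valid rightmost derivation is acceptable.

S ⇒ S X b ⇒ S b ⇒ S X b b ⇒ S a c b b ⇒ a a c b b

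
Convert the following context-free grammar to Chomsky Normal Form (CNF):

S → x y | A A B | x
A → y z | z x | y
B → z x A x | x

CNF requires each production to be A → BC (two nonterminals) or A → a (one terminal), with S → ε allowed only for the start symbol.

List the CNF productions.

TX → x; TY → y; S → x; TZ → z; A → y; B → x; S → TX TY; S → A X0; X0 → A B; A → TY TZ; A → TZ TX; B → TZ X1; X1 → TX X2; X2 → A TX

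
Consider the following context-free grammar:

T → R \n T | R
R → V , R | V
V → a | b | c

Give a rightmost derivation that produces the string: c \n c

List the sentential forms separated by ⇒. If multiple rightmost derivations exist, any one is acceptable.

T ⇒ R \n T ⇒ R \n R ⇒ R \n V ⇒ R \n c ⇒ V \n c ⇒ c \n c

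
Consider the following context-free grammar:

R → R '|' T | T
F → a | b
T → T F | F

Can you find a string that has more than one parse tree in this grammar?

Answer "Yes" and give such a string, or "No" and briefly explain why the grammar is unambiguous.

No - the grammar is unambiguous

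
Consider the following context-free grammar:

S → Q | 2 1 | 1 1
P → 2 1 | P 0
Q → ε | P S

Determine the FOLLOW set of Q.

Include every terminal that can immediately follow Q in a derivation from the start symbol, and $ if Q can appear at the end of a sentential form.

We compute FOLLOW(Q) using the standard algorithm.
FOLLOW(S) starts with {$}.
FIRST(P) = {2}
FIRST(Q) = {2, ε}
FIRST(S) = {1, 2, ε}
FOLLOW(P) = {$, 0, 1, 2}
FOLLOW(Q) = {$}
FOLLOW(S) = {$}
Therefore, FOLLOW(Q) = {$}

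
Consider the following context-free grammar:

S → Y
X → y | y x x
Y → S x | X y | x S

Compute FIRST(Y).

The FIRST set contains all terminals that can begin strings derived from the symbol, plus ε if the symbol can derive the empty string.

We compute FIRST(Y) using the standard algorithm.
FIRST(S) = {x, y}
FIRST(X) = {y}
FIRST(Y) = {x, y}
Therefore, FIRST(Y) = {x, y}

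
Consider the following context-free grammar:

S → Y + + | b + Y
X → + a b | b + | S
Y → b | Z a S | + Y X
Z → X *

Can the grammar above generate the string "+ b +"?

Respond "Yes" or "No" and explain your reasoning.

No - no valid derivation exists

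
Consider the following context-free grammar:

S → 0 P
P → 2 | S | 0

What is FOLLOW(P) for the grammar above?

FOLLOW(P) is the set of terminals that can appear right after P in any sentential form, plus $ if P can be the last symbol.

We compute FOLLOW(P) using the standard algorithm.
FOLLOW(S) starts with {$}.
FIRST(P) = {0, 2}
FIRST(S) = {0}
FOLLOW(P) = {$}
FOLLOW(S) = {$}
Therefore, FOLLOW(P) = {$}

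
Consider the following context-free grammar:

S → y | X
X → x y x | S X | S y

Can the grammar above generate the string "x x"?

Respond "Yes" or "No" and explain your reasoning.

No - no valid derivation exists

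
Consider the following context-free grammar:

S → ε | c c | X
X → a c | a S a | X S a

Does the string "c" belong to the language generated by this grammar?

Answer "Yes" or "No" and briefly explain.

No - no valid derivation exists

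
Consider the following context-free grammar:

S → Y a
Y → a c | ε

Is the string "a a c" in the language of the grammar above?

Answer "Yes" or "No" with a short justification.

No - no valid derivation exists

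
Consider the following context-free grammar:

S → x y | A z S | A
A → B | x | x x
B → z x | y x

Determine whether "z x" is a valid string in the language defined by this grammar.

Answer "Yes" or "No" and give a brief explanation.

Yes - a valid derivation exists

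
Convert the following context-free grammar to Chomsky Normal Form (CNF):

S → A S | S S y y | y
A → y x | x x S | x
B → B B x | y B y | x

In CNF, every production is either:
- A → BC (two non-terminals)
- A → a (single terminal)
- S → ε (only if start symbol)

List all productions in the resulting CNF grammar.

TY → y; S → y; TX → x; A → x; B → x; S → A S; S → S X0; X0 → S X1; X1 → TY TY; A → TY TX; A → TX X2; X2 → TX S; B → B X3; X3 → B TX; B → TY X4; X4 → B TY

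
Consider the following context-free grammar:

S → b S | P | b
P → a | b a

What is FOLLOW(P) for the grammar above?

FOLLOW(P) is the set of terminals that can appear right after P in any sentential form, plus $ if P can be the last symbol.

We compute FOLLOW(P) using the standard algorithm.
FOLLOW(S) starts with {$}.
FIRST(P) = {a, b}
FIRST(S) = {a, b}
FOLLOW(P) = {$}
FOLLOW(S) = {$}
Therefore, FOLLOW(P) = {$}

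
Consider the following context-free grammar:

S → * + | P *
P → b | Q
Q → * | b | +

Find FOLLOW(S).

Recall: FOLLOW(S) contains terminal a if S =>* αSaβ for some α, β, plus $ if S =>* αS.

We compute FOLLOW(S) using the standard algorithm.
FOLLOW(S) starts with {$}.
FIRST(P) = {*, +, b}
FIRST(Q) = {*, +, b}
FIRST(S) = {*, +, b}
FOLLOW(P) = {*}
FOLLOW(Q) = {*}
FOLLOW(S) = {$}
Therefore, FOLLOW(S) = {$}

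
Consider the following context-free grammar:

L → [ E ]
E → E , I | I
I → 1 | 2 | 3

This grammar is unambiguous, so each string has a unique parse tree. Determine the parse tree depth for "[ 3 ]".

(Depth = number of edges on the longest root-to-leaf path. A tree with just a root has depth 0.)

3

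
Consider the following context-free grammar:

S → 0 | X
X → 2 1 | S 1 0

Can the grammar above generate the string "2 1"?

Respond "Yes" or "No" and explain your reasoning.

Yes - a valid derivation exists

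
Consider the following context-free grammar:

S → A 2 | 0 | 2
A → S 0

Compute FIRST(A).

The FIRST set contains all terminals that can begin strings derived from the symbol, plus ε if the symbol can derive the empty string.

We compute FIRST(A) using the standard algorithm.
FIRST(A) = {0, 2}
FIRST(S) = {0, 2}
Therefore, FIRST(A) = {0, 2}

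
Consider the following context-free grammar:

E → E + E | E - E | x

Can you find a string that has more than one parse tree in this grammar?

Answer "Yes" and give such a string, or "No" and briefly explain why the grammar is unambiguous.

Yes - the string 'x + x - x + x - x' has two distinct parse trees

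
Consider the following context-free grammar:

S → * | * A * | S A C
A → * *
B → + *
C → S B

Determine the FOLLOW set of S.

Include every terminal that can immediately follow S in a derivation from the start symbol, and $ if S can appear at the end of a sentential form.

We compute FOLLOW(S) using the standard algorithm.
FOLLOW(S) starts with {$}.
FIRST(A) = {*}
FIRST(B) = {+}
FIRST(C) = {*}
FIRST(S) = {*}
FOLLOW(A) = {*}
FOLLOW(B) = {$, *, +}
FOLLOW(C) = {$, *, +}
FOLLOW(S) = {$, *, +}
Therefore, FOLLOW(S) = {$, *, +}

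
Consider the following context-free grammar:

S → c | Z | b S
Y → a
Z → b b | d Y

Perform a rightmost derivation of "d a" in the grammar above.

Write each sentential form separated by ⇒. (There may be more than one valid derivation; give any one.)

S ⇒ Z ⇒ d Y ⇒ d a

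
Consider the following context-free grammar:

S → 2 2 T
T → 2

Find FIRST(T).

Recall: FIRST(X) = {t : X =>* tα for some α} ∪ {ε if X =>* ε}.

We compute FIRST(T) using the standard algorithm.
FIRST(S) = {2}
FIRST(T) = {2}
Therefore, FIRST(T) = {2}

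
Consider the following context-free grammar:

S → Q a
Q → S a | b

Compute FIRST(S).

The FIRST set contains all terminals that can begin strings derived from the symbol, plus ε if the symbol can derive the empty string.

We compute FIRST(S) using the standard algorithm.
FIRST(Q) = {b}
FIRST(S) = {b}
Therefore, FIRST(S) = {b}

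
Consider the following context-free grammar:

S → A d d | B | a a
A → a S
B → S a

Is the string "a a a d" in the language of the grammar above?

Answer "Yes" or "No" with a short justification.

No - no valid derivation exists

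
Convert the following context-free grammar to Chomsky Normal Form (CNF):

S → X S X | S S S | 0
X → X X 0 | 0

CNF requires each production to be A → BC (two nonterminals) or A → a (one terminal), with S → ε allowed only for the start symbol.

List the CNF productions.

S → 0; T0 → 0; X → 0; S → X X0; X0 → S X; S → S X1; X1 → S S; X → X X2; X2 → X T0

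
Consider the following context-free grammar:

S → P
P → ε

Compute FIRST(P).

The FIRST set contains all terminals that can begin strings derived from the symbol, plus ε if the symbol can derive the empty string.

We compute FIRST(P) using the standard algorithm.
FIRST(P) = {ε}
FIRST(S) = {ε}
Therefore, FIRST(P) = {ε}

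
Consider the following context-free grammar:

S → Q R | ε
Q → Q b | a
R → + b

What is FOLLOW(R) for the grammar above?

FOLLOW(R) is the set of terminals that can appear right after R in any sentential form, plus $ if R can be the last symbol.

We compute FOLLOW(R) using the standard algorithm.
FOLLOW(S) starts with {$}.
FIRST(Q) = {a}
FIRST(R) = {+}
FIRST(S) = {a, ε}
FOLLOW(Q) = {+, b}
FOLLOW(R) = {$}
FOLLOW(S) = {$}
Therefore, FOLLOW(R) = {$}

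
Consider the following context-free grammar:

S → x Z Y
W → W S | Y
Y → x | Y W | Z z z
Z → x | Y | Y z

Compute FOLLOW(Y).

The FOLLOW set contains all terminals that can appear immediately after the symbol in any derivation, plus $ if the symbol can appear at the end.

We compute FOLLOW(Y) using the standard algorithm.
FOLLOW(S) starts with {$}.
FIRST(S) = {x}
FIRST(W) = {x}
FIRST(Y) = {x}
FIRST(Z) = {x}
FOLLOW(S) = {$, x, z}
FOLLOW(W) = {$, x, z}
FOLLOW(Y) = {$, x, z}
FOLLOW(Z) = {x, z}
Therefore, FOLLOW(Y) = {$, x, z}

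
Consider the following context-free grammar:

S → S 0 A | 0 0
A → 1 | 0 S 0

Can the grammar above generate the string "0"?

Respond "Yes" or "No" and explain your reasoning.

No - no valid derivation exists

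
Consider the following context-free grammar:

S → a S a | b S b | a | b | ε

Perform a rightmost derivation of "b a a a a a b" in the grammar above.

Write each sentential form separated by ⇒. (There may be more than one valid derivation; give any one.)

S ⇒ b S b ⇒ b a S a b ⇒ b a a S a a b ⇒ b a a a a a b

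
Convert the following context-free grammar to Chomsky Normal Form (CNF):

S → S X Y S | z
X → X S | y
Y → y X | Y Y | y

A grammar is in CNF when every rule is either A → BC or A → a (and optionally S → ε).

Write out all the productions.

S → z; X → y; TY → y; Y → y; S → S X0; X0 → X X1; X1 → Y S; X → X S; Y → TY X; Y → Y Y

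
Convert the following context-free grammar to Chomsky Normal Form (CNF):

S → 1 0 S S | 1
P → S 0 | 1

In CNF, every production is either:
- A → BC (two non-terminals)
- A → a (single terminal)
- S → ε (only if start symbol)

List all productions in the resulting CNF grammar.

T1 → 1; T0 → 0; S → 1; P → 1; S → T1 X0; X0 → T0 X1; X1 → S S; P → S T0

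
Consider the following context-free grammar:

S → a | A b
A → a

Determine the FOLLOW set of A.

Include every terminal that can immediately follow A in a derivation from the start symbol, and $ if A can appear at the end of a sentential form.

We compute FOLLOW(A) using the standard algorithm.
FOLLOW(S) starts with {$}.
FIRST(A) = {a}
FIRST(S) = {a}
FOLLOW(A) = {b}
FOLLOW(S) = {$}
Therefore, FOLLOW(A) = {b}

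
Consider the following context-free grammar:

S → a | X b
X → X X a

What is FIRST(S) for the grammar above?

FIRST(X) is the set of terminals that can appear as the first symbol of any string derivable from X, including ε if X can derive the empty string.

We compute FIRST(S) using the standard algorithm.
FIRST(S) = {a}
FIRST(X) = {}
Therefore, FIRST(S) = {a}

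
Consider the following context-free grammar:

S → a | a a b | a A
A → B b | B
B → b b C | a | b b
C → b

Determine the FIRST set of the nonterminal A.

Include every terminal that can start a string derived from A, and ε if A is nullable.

We compute FIRST(A) using the standard algorithm.
FIRST(A) = {a, b}
FIRST(B) = {a, b}
FIRST(C) = {b}
FIRST(S) = {a}
Therefore, FIRST(A) = {a, b}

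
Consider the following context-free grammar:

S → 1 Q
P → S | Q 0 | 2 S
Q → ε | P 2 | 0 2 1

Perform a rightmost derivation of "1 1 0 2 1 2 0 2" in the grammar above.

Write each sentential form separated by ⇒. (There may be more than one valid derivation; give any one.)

S ⇒ 1 Q ⇒ 1 P 2 ⇒ 1 Q 0 2 ⇒ 1 P 2 0 2 ⇒ 1 S 2 0 2 ⇒ 1 1 Q 2 0 2 ⇒ 1 1 0 2 1 2 0 2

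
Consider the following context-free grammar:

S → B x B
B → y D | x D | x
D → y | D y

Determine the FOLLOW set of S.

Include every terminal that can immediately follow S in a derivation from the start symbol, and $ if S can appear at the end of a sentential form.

We compute FOLLOW(S) using the standard algorithm.
FOLLOW(S) starts with {$}.
FIRST(B) = {x, y}
FIRST(D) = {y}
FIRST(S) = {x, y}
FOLLOW(B) = {$, x}
FOLLOW(D) = {$, x, y}
FOLLOW(S) = {$}
Therefore, FOLLOW(S) = {$}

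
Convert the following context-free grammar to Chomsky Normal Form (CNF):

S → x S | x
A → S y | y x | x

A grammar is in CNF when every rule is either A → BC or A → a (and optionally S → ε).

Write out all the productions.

TX → x; S → x; TY → y; A → x; S → TX S; A → S TY; A → TY TX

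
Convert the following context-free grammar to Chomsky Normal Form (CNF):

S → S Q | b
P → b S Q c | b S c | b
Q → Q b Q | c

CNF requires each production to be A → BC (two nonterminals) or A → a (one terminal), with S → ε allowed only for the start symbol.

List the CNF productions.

S → b; TB → b; TC → c; P → b; Q → c; S → S Q; P → TB X0; X0 → S X1; X1 → Q TC; P → TB X2; X2 → S TC; Q → Q X3; X3 → TB Q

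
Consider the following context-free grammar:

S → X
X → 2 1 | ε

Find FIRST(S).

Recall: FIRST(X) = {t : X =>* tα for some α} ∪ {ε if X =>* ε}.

We compute FIRST(S) using the standard algorithm.
FIRST(S) = {2, ε}
FIRST(X) = {2, ε}
Therefore, FIRST(S) = {2, ε}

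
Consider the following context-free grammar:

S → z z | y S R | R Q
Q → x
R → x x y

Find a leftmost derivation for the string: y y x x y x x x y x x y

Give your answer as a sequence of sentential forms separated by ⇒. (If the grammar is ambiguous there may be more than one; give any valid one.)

S ⇒ y S R ⇒ y y S R R ⇒ y y R Q R R ⇒ y y x x y Q R R ⇒ y y x x y x R R ⇒ y y x x y x x x y R ⇒ y y x x y x x x y x x y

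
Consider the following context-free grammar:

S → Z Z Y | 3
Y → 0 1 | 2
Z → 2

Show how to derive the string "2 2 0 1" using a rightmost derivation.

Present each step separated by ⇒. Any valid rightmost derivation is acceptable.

S ⇒ Z Z Y ⇒ Z Z 0 1 ⇒ Z 2 0 1 ⇒ 2 2 0 1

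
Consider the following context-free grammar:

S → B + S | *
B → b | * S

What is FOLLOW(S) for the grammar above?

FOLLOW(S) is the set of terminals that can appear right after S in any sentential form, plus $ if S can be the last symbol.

We compute FOLLOW(S) using the standard algorithm.
FOLLOW(S) starts with {$}.
FIRST(B) = {*, b}
FIRST(S) = {*, b}
FOLLOW(B) = {+}
FOLLOW(S) = {$, +}
Therefore, FOLLOW(S) = {$, +}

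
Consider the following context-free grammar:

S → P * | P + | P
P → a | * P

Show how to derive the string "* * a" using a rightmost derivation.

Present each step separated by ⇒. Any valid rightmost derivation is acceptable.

S ⇒ P ⇒ * P ⇒ * * P ⇒ * * a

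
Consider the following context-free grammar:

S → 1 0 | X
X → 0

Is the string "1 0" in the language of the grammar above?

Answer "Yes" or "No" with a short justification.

Yes - a valid derivation exists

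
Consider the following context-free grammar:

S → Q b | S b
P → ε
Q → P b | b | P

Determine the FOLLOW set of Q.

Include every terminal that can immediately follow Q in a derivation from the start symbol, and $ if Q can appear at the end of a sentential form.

We compute FOLLOW(Q) using the standard algorithm.
FOLLOW(S) starts with {$}.
FIRST(P) = {ε}
FIRST(Q) = {b, ε}
FIRST(S) = {b}
FOLLOW(P) = {b}
FOLLOW(Q) = {b}
FOLLOW(S) = {$, b}
Therefore, FOLLOW(Q) = {b}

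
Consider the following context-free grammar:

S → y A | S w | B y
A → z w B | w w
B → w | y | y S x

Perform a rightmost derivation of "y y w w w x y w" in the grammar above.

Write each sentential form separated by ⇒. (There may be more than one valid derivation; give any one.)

S ⇒ S w ⇒ B y w ⇒ y S x y w ⇒ y S w x y w ⇒ y y A w x y w ⇒ y y w w w x y w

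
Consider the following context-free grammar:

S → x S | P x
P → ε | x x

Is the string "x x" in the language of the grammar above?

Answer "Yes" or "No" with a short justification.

Yes - a valid derivation exists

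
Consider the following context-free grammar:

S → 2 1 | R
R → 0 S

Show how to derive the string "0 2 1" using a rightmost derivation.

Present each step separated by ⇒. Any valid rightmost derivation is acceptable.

S ⇒ R ⇒ 0 S ⇒ 0 2 1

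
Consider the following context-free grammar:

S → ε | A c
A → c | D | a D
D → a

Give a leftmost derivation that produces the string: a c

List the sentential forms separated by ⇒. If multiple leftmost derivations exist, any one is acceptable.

S ⇒ A c ⇒ D c ⇒ a c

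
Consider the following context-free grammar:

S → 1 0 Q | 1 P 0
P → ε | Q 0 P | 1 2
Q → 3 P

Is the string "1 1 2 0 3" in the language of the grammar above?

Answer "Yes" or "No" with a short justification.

No - no valid derivation exists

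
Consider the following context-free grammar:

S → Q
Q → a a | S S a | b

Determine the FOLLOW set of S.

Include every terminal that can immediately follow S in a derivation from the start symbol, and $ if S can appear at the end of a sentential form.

We compute FOLLOW(S) using the standard algorithm.
FOLLOW(S) starts with {$}.
FIRST(Q) = {a, b}
FIRST(S) = {a, b}
FOLLOW(Q) = {$, a, b}
FOLLOW(S) = {$, a, b}
Therefore, FOLLOW(S) = {$, a, b}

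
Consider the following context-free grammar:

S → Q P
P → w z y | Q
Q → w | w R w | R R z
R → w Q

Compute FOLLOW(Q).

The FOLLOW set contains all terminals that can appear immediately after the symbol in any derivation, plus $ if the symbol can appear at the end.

We compute FOLLOW(Q) using the standard algorithm.
FOLLOW(S) starts with {$}.
FIRST(P) = {w}
FIRST(Q) = {w}
FIRST(R) = {w}
FIRST(S) = {w}
FOLLOW(P) = {$}
FOLLOW(Q) = {$, w, z}
FOLLOW(R) = {w, z}
FOLLOW(S) = {$}
Therefore, FOLLOW(Q) = {$, w, z}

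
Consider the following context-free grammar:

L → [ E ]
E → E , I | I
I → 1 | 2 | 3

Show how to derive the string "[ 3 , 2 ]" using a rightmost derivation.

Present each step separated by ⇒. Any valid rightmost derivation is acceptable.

L ⇒ [ E ] ⇒ [ E , I ] ⇒ [ E , 2 ] ⇒ [ I , 2 ] ⇒ [ 3 , 2 ]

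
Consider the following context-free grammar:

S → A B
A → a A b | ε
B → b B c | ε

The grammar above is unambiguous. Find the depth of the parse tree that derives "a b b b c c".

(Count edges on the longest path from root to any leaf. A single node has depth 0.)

4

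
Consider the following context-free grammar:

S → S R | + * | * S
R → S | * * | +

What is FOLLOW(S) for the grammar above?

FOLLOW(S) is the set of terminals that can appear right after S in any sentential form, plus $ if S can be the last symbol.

We compute FOLLOW(S) using the standard algorithm.
FOLLOW(S) starts with {$}.
FIRST(R) = {*, +}
FIRST(S) = {*, +}
FOLLOW(R) = {$, *, +}
FOLLOW(S) = {$, *, +}
Therefore, FOLLOW(S) = {$, *, +}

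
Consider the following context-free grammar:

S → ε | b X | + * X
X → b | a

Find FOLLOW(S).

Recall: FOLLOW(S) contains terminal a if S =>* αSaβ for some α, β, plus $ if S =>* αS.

We compute FOLLOW(S) using the standard algorithm.
FOLLOW(S) starts with {$}.
FIRST(S) = {+, b, ε}
FIRST(X) = {a, b}
FOLLOW(S) = {$}
FOLLOW(X) = {$}
Therefore, FOLLOW(S) = {$}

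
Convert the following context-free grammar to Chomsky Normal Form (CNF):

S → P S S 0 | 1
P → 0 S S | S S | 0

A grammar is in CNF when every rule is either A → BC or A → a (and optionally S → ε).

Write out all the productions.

T0 → 0; S → 1; P → 0; S → P X0; X0 → S X1; X1 → S T0; P → T0 X2; X2 → S S; P → S S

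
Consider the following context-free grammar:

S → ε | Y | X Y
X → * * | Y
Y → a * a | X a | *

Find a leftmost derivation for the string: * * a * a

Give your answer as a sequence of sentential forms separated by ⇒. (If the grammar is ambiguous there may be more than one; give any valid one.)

S ⇒ X Y ⇒ * * Y ⇒ * * a * a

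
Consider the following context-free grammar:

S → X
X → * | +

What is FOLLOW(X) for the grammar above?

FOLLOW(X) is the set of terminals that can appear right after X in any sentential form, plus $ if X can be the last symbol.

We compute FOLLOW(X) using the standard algorithm.
FOLLOW(S) starts with {$}.
FIRST(S) = {*, +}
FIRST(X) = {*, +}
FOLLOW(S) = {$}
FOLLOW(X) = {$}
Therefore, FOLLOW(X) = {$}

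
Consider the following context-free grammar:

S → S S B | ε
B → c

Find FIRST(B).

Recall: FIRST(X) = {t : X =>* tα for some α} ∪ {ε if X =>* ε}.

We compute FIRST(B) using the standard algorithm.
FIRST(B) = {c}
FIRST(S) = {c, ε}
Therefore, FIRST(B) = {c}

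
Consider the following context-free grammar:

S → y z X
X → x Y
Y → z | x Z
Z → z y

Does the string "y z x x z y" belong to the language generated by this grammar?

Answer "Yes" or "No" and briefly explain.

Yes - a valid derivation exists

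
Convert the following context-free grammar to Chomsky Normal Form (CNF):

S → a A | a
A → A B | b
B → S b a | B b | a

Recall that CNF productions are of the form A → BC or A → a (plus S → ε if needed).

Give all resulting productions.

TA → a; S → a; A → b; TB → b; B → a; S → TA A; A → A B; B → S X0; X0 → TB TA; B → B TB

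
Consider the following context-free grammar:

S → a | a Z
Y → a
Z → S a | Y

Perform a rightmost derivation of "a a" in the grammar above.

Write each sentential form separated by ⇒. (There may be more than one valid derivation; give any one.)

S ⇒ a Z ⇒ a Y ⇒ a a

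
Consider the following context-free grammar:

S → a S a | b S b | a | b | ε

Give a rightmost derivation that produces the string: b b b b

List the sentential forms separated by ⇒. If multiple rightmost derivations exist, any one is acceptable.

S ⇒ b S b ⇒ b b S b b ⇒ b b b b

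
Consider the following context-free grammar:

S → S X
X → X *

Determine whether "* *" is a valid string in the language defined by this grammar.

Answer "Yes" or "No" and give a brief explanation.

No - no valid derivation exists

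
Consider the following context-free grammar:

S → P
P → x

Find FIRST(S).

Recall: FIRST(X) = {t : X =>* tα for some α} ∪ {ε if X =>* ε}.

We compute FIRST(S) using the standard algorithm.
FIRST(P) = {x}
FIRST(S) = {x}
Therefore, FIRST(S) = {x}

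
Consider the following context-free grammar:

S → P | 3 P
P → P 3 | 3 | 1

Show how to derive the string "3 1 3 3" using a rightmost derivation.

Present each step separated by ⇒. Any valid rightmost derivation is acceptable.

S ⇒ 3 P ⇒ 3 P 3 ⇒ 3 P 3 3 ⇒ 3 1 3 3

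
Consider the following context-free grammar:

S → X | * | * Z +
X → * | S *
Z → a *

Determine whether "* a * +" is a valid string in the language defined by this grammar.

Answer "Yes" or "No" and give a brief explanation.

Yes - a valid derivation exists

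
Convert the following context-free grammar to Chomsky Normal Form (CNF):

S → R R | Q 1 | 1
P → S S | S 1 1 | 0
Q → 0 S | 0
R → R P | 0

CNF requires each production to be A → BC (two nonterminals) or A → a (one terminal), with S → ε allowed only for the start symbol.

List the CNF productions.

T1 → 1; S → 1; P → 0; T0 → 0; Q → 0; R → 0; S → R R; S → Q T1; P → S S; P → S X0; X0 → T1 T1; Q → T0 S; R → R P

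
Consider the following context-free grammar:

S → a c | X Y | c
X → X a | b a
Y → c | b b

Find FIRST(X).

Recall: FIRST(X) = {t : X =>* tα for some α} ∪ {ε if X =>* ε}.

We compute FIRST(X) using the standard algorithm.
FIRST(S) = {a, b, c}
FIRST(X) = {b}
FIRST(Y) = {b, c}
Therefore, FIRST(X) = {b}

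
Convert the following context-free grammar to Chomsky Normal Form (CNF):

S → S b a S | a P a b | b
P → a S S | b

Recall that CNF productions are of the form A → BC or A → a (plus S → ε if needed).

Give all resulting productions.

TB → b; TA → a; S → b; P → b; S → S X0; X0 → TB X1; X1 → TA S; S → TA X2; X2 → P X3; X3 → TA TB; P → TA X4; X4 → S S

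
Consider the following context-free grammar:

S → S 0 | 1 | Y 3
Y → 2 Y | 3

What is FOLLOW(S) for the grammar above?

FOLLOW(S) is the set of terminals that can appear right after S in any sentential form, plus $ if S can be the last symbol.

We compute FOLLOW(S) using the standard algorithm.
FOLLOW(S) starts with {$}.
FIRST(S) = {1, 2, 3}
FIRST(Y) = {2, 3}
FOLLOW(S) = {$, 0}
FOLLOW(Y) = {3}
Therefore, FOLLOW(S) = {$, 0}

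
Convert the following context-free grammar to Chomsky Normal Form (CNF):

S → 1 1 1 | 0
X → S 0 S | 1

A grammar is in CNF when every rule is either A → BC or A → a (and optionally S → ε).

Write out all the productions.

T1 → 1; S → 0; T0 → 0; X → 1; S → T1 X0; X0 → T1 T1; X → S X1; X1 → T0 S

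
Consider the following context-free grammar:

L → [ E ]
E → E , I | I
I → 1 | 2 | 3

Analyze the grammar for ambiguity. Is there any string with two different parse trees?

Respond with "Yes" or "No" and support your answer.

No - the grammar is unambiguous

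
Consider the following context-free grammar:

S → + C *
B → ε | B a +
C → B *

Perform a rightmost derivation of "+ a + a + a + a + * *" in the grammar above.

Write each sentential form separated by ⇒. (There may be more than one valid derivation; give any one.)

S ⇒ + C * ⇒ + B * * ⇒ + B a + * * ⇒ + B a + a + * * ⇒ + B a + a + a + * * ⇒ + B a + a + a + a + * * ⇒ + a + a + a + a + * *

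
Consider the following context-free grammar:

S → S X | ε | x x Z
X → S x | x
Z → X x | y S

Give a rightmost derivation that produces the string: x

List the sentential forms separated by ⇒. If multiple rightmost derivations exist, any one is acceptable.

S ⇒ S X ⇒ S x ⇒ x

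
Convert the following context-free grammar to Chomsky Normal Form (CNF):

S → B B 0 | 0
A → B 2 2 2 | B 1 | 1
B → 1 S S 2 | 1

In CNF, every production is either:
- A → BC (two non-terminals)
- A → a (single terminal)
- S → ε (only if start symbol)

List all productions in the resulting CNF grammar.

T0 → 0; S → 0; T2 → 2; T1 → 1; A → 1; B → 1; S → B X0; X0 → B T0; A → B X1; X1 → T2 X2; X2 → T2 T2; A → B T1; B → T1 X3; X3 → S X4; X4 → S T2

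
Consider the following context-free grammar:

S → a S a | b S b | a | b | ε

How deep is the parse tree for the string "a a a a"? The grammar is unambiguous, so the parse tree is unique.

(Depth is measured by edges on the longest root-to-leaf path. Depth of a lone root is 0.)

3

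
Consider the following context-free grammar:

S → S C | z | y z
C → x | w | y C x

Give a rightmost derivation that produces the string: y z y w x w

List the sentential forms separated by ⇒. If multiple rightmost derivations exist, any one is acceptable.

S ⇒ S C ⇒ S w ⇒ S C w ⇒ S y C x w ⇒ S y w x w ⇒ y z y w x w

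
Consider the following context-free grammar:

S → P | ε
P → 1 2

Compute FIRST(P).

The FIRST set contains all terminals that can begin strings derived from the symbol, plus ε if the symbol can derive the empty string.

We compute FIRST(P) using the standard algorithm.
FIRST(P) = {1}
FIRST(S) = {1, ε}
Therefore, FIRST(P) = {1}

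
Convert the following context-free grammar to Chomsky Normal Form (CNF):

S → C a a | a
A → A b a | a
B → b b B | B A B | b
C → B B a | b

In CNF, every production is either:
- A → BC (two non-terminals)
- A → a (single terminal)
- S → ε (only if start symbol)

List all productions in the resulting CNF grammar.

TA → a; S → a; TB → b; A → a; B → b; C → b; S → C X0; X0 → TA TA; A → A X1; X1 → TB TA; B → TB X2; X2 → TB B; B → B X3; X3 → A B; C → B X4; X4 → B TA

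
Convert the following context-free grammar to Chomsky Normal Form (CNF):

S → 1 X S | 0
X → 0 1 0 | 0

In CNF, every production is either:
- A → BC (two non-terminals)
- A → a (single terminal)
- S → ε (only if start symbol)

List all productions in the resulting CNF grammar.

T1 → 1; S → 0; T0 → 0; X → 0; S → T1 X0; X0 → X S; X → T0 X1; X1 → T1 T0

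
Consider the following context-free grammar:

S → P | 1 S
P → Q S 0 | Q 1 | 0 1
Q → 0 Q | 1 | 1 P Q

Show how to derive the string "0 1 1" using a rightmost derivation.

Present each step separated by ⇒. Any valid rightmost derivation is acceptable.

S ⇒ P ⇒ Q 1 ⇒ 0 Q 1 ⇒ 0 1 1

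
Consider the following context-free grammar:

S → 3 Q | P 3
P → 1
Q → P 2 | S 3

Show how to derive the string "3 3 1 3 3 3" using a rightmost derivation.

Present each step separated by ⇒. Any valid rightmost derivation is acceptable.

S ⇒ 3 Q ⇒ 3 S 3 ⇒ 3 3 Q 3 ⇒ 3 3 S 3 3 ⇒ 3 3 P 3 3 3 ⇒ 3 3 1 3 3 3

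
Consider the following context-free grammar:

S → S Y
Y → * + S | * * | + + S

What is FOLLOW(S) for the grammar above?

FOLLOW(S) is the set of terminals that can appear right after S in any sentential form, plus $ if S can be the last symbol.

We compute FOLLOW(S) using the standard algorithm.
FOLLOW(S) starts with {$}.
FIRST(S) = {}
FIRST(Y) = {*, +}
FOLLOW(S) = {$, *, +}
FOLLOW(Y) = {$, *, +}
Therefore, FOLLOW(S) = {$, *, +}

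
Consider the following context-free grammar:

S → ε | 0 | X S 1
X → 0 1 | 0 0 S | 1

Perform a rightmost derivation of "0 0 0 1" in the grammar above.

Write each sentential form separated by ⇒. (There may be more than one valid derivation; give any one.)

S ⇒ X S 1 ⇒ X 1 ⇒ 0 0 S 1 ⇒ 0 0 0 1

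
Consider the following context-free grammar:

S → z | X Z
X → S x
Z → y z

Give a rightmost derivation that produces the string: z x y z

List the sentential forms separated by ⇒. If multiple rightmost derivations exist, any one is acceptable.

S ⇒ X Z ⇒ X y z ⇒ S x y z ⇒ z x y z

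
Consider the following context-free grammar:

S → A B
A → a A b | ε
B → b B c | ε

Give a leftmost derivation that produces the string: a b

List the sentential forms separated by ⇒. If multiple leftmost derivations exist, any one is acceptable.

S ⇒ A B ⇒ a A b B ⇒ a b B ⇒ a b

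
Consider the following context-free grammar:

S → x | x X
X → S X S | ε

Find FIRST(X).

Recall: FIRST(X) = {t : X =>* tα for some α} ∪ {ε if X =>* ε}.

We compute FIRST(X) using the standard algorithm.
FIRST(S) = {x}
FIRST(X) = {x, ε}
Therefore, FIRST(X) = {x, ε}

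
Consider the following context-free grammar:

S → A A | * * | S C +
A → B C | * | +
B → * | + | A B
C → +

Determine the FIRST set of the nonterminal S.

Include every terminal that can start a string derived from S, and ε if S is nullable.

We compute FIRST(S) using the standard algorithm.
FIRST(A) = {*, +}
FIRST(B) = {*, +}
FIRST(C) = {+}
FIRST(S) = {*, +}
Therefore, FIRST(S) = {*, +}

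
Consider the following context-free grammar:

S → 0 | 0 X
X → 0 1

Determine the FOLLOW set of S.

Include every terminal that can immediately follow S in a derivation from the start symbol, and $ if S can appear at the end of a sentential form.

We compute FOLLOW(S) using the standard algorithm.
FOLLOW(S) starts with {$}.
FIRST(S) = {0}
FIRST(X) = {0}
FOLLOW(S) = {$}
FOLLOW(X) = {$}
Therefore, FOLLOW(S) = {$}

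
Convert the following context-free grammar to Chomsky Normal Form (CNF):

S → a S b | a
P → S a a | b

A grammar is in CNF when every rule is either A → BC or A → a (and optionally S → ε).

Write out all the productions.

TA → a; TB → b; S → a; P → b; S → TA X0; X0 → S TB; P → S X1; X1 → TA TA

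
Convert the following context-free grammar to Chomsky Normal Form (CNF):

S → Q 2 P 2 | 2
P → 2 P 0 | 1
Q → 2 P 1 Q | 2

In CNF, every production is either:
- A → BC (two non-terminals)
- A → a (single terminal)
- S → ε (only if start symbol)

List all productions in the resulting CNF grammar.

T2 → 2; S → 2; T0 → 0; P → 1; T1 → 1; Q → 2; S → Q X0; X0 → T2 X1; X1 → P T2; P → T2 X2; X2 → P T0; Q → T2 X3; X3 → P X4; X4 → T1 Q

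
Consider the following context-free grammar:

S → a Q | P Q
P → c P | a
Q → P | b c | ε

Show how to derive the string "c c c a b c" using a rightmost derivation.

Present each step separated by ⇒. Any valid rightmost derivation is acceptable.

S ⇒ P Q ⇒ P b c ⇒ c P b c ⇒ c c P b c ⇒ c c c P b c ⇒ c c c a b c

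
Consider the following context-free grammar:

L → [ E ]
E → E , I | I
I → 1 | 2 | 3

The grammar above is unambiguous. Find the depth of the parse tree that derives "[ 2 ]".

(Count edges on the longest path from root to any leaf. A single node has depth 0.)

3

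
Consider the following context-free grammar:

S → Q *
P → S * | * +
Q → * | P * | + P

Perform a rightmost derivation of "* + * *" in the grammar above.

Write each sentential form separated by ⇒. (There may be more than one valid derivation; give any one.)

S ⇒ Q * ⇒ P * * ⇒ * + * *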